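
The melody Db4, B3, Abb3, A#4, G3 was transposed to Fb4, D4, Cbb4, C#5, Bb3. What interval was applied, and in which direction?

From Db4 to Fb4 is 3 letter names — a third of some quality.
Db4 to Fb4 is 3 semitones, which makes it a minor third; the second version is higher, so the direction is up.
Checking another pair — G3 → Bb3 — gives the same interval.

up a minor third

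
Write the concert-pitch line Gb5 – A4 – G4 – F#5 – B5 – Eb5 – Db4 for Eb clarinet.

Eb5 F#4 E4 D#5 G#5 C5 Bb3

The Eb clarinet sounds a minor third above written, so the written part must be a minor third below concert — transpose each note down.
Gb5 gives Eb5
A4 gives F#4
G4 gives E4
F#5 gives D#5
B5 gives G#5
Eb5 gives C5
Db4 gives Bb3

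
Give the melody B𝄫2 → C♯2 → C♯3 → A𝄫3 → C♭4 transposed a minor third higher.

Bbb2 gives Dbb3
C#2 gives E2
C#3 gives E3
Abb3 gives Cbb4
Cb4 gives Ebb4

Dbb3 E2 E3 Cbb4 Ebb4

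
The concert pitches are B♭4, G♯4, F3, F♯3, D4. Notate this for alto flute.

Eb5 C#5 Bb3 B3 G4

The alto flute sounds a perfect fourth below written, so the written part must be a perfect fourth above concert — transpose each note up.
Bb4 to Eb5
G#4 to C#5
F3 to Bb3
F#3 to B3
D4 to G4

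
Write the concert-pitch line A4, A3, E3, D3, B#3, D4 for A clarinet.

The A clarinet sounds a minor third below written, so the written part must be a minor third above concert — transpose each note up.
A4 to C5
A3 to C4
E3 to G3
D3 to F3
B#3 to D#4
D4 to F4

C5 C4 G3 F3 D#4 F4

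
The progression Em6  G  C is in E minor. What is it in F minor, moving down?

E minor down to F minor is a major seventh; each chord root moves by that interval while the quality stays the same.
Em6: root E down a major seventh → F, giving Fm6.
G: root G down a major seventh → Ab, giving Ab.
C: root C down a major seventh → Db, giving Db.

Fm6 Ab Db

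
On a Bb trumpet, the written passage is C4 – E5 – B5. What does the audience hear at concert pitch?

Bb3 D5 A5

Written C4 on the Bb trumpet sounds as Bb3, a major second lower; apply that shift to every note.
C4 gives Bb3
E5 gives D5
B5 gives A5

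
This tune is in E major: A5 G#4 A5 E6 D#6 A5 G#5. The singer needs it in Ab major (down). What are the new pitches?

Db5 C4 Db5 Ab5 G5 Db5 C5

From E down to Ab is an augmented fifth; apply that to each pitch.
A5 to Db5
G#4 to C4
A5 to Db5
E6 to Ab5
D#6 to G5
A5 to Db5
G#5 to C5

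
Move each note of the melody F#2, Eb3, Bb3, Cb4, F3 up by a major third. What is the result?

A#2 G3 D4 Eb4 A3

F#2: a third up reaches A, and 4 semitones makes it A#2.
Eb3 up a major third is G3.
Bb3 up a major third is D4.
Cb4 up a major third is Eb4.
A major third up from F3 gives A3.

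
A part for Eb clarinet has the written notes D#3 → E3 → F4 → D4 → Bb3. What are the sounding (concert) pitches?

F#3 G3 Ab4 F4 Db4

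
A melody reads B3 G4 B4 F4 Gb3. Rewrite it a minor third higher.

D4 Bb4 D5 Ab4 Bbb3

B3 → D4
G4 → Bb4
B4 → D5
F4 → Ab4
Gb3 → Bbb3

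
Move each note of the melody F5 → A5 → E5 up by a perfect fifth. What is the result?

C6 E6 B5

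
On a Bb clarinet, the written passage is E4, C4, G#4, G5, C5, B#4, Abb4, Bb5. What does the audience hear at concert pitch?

Written C4 on the Bb clarinet sounds as Bb3, a major second lower; apply that shift to every note.
E4 -> D4
C4 -> Bb3
G#4 -> F#4
G5 -> F5
C5 -> Bb4
B#4 -> A#4
Abb4 -> Gbb4
Bb5 -> Ab5

D4 Bb3 F#4 F5 Bb4 A#4 Gbb4 Ab5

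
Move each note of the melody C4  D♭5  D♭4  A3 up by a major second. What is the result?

C4: a second up reaches D, and 2 semitones makes it D4.
Db5: a second up reaches E, and 2 semitones makes it Eb5.
A major second up from Db4 gives Eb4.
A3 up a major second is B3.

D4 Eb5 Eb4 B3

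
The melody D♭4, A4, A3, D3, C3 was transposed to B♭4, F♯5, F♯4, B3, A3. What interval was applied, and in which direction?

up a major sixth

Take the first pair: Db4 → Bb4. D to B spans 6 letter names, so the interval is some kind of sixth.
Db4 to Bb4 is 9 semitones, which makes it a major sixth; the second version is higher, so the direction is up.
Checking another pair — C3 → A3 — gives the same interval.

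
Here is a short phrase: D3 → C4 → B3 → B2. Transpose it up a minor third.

F3 Eb4 D4 D3

D3 to F3
C4 to Eb4
B3 to D4
B2 to D3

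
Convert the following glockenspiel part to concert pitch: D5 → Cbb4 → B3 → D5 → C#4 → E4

D7 Cbb6 B5 D7 C#6 E6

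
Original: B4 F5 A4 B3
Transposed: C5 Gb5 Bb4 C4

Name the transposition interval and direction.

up a minor second

Take the first pair: B4 → C5. B to C spans 2 letter names, so the interval is some kind of second.
B4 to C5 is 1 semitone, which makes it a minor second; the second version is higher, so the direction is up.
Checking another pair — B3 → C4 — gives the same interval.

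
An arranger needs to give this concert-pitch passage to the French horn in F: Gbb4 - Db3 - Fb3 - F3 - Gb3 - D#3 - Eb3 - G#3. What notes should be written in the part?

Dbb5 Ab3 Cb4 C4 Db4 A#3 Bb3 D#4

Written C4 sounds as F3 on the French horn in F, so concert pitches are written a perfect fifth up.
Gbb4 to Dbb5
Db3 to Ab3
Fb3 to Cb4
F3 to C4
Gb3 to Db4
D#3 to A#3
Eb3 to Bb3
G#3 to D#4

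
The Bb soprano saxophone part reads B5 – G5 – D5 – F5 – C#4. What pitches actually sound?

Written C4 on the Bb soprano saxophone sounds as Bb3, a major second lower; apply that shift to every note.
B5 gives A5
G5 gives F5
D5 gives C5
F5 gives Eb5
C#4 gives B3

A5 F5 C5 Eb5 B3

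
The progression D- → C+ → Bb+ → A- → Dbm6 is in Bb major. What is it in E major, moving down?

Bb major down to E major is a diminished fifth; each chord root moves by that interval while the quality stays the same.
D-: root D down a diminished fifth → G#, giving G#-.
C+: root C down a diminished fifth → F#, giving F#+.
Bb+: root Bb down a diminished fifth → E, giving E+.
A-: root A down a diminished fifth → D#, giving D#-.
Dbm6: root Db down a diminished fifth → G, giving Gm6.

G#- F#+ E+ D#- Gm6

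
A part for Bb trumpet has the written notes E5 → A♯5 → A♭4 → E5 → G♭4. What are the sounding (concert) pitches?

D5 G#5 Gb4 D5 Fb4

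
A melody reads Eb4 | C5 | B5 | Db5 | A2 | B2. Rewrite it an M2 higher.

F4 D5 C#6 Eb5 B2 C#3

Eb4 -> F4
C5 -> D5
B5 -> C#6
Db5 -> Eb5
A2 -> B2
B2 -> C#3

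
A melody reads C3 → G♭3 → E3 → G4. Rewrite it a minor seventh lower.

D2 Ab2 F#2 A3

C3 gives D2
Gb3 gives Ab2
E3 gives F#2
G4 gives A3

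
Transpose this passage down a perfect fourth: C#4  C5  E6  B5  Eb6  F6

G#3 G4 B5 F#5 Bb5 C6

C#4 down a perfect fourth is G#3.
C5: a fourth down reaches G, and 5 semitones makes it G4.
A perfect fourth down from E6 gives B5.
B5 down a perfect fourth is F#5.
Eb6 down a perfect fourth is Bb5.
A perfect fourth down from F6 gives C6.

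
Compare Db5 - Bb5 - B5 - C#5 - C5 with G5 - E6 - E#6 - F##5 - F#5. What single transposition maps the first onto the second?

up an augmented fourth

Take the first pair: Db5 → G5. D to G spans 4 letter names, so the interval is some kind of fourth.
Db5 to G5 is 6 semitones, which makes it an augmented fourth; the second version is higher, so the direction is up.
Checking another pair — C5 → F#5 — gives the same interval.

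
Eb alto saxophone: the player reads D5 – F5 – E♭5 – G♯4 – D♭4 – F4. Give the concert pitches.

F4 Ab4 Gb4 B3 Fb3 Ab3

Written C4 on the Eb alto saxophone sounds as Eb3, a major sixth lower; apply that shift to every note.
D5 -> F4
F5 -> Ab4
Eb5 -> Gb4
G#4 -> B3
Db4 -> Fb3
F4 -> Ab3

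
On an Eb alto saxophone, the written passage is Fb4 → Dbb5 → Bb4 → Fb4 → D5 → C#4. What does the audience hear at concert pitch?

Abb3 Fbb4 Db4 Abb3 F4 E3

Written C4 on the Eb alto saxophone sounds as Eb3, a major sixth lower; apply that shift to every note.
Fb4 gives Abb3
Dbb5 gives Fbb4
Bb4 gives Db4
Fb4 gives Abb3
D5 gives F4
C#4 gives E3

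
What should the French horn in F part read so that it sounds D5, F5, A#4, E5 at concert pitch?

The French horn in F sounds a perfect fifth below written, so the written part must be a perfect fifth above concert — transpose each note up.
D5 -> A5
F5 -> C6
A#4 -> E#5
E5 -> B5

A5 C6 E#5 B5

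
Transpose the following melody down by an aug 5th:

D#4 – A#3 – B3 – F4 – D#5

G3 D3 Eb3 Bbb3 G4

D#4 gives G3
A#3 gives D3
B3 gives Eb3
F4 gives Bbb3
D#5 gives G4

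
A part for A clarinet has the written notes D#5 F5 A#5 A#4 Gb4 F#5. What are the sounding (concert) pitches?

B#4 D5 F##5 F##4 Eb4 D#5

Written C4 on the A clarinet sounds as A3, a minor third lower; apply that shift to every note.
D#5 → B#4
F5 → D5
A#5 → F##5
A#4 → F##4
Gb4 → Eb4
F#5 → D#5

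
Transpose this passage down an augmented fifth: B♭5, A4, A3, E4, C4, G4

Ebb5 Db4 Db3 Ab3 Fb3 Cb4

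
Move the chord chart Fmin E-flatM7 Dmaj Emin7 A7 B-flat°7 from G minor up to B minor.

G minor up to B minor is a major third; each chord root moves by that interval while the quality stays the same.
Fmin: root F up a major third → A, giving Amin.
E-flatM7: root E-flat up a major third → G, giving GM7.
Dmaj: root D up a major third → F#, giving F#maj.
Emin7: root E up a major third → G#, giving G#min7.
A7: root A up a major third → C#, giving C#7.
B-flat°7: root B-flat up a major third → D, giving D°7.

Amin GM7 F#maj G#min7 C#7 D°7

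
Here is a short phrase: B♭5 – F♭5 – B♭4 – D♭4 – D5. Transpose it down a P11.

F4 Cb4 F3 Ab2 A3

Bb5: an eleventh down reaches F, and 17 semitones makes it F4.
Fb5: an eleventh down reaches C, and 17 semitones makes it Cb4.
Bb4 down a perfect eleventh is F3.
Db4 down a perfect eleventh is Ab2.
D5 down a perfect eleventh is A3.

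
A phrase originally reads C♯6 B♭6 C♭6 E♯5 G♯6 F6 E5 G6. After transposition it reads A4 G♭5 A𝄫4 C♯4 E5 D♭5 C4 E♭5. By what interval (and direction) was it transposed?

Take the first pair: C#6 → A4. C to A spans 10 letter names, so the interval is some kind of tenth.
A4 to C#6 is 16 semitones, which makes it a major tenth; the second version is lower, so the direction is down.
Checking another pair — G6 → Eb5 — gives the same interval.

down a major tenth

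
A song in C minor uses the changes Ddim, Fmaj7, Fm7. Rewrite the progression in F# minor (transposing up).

C minor up to F# minor is an augmented fourth; each chord root moves by that interval while the quality stays the same.
Ddim: root D up an augmented fourth → G#, giving G#dim.
Fmaj7: root F up an augmented fourth → B, giving Bmaj7.
Fm7: root F up an augmented fourth → B, giving Bm7.

G#dim Bmaj7 Bm7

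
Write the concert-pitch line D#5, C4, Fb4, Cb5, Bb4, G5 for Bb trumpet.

E#5 D4 Gb4 Db5 C5 A5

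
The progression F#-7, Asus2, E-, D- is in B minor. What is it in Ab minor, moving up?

Eb-7 Gbsus2 Db- Cb-

B minor up to Ab minor is a diminished seventh; each chord root moves by that interval while the quality stays the same.
F#-7: root F# up a diminished seventh → Eb, giving Eb-7.
Asus2: root A up a diminished seventh → Gb, giving Gbsus2.
E-: root E up a diminished seventh → Db, giving Db-.
D-: root D up a diminished seventh → Cb, giving Cb-.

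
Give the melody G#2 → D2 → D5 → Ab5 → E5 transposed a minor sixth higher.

E3 Bb2 Bb5 Fb6 C6

G#2 to E3
D2 to Bb2
D5 to Bb5
Ab5 to Fb6
E5 to C6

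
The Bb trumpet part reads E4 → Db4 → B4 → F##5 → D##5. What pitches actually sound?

Written C4 on the Bb trumpet sounds as Bb3, a major second lower; apply that shift to every note.
E4 gives D4
Db4 gives Cb4
B4 gives A4
F##5 gives E#5
D##5 gives C##5

D4 Cb4 A4 E#5 C##5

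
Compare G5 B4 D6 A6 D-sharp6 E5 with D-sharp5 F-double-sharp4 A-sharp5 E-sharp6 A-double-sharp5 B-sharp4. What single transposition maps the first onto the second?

down a diminished fourth

Take the first pair: G5 → D#5. G to D spans 4 letter names, so the interval is some kind of fourth.
D#5 to G5 is 4 semitones, which makes it a diminished fourth; the second version is lower, so the direction is down.
Checking another pair — E5 → B#4 — gives the same interval.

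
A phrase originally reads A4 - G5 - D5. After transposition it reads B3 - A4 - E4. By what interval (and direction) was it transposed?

down a minor seventh

From A4 to B3 is 7 letter names — a seventh of some quality.
B3 to A4 is 10 semitones, which makes it a minor seventh; the second version is lower, so the direction is down.
Checking another pair — D5 → E4 — gives the same interval.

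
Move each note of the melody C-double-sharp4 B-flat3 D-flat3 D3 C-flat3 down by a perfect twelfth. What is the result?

A perfect twelfth down from C##4 gives F##2.
A perfect twelfth down from Bb3 gives Eb2.
A perfect twelfth down from Db3 gives Gb1.
D3: a twelfth down reaches G, and 19 semitones makes it G1.
A perfect twelfth down from Cb3 gives Fb1.

F##2 Eb2 Gb1 G1 Fb1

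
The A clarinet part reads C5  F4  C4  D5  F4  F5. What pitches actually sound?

A4 D4 A3 B4 D4 D5

The A clarinet sounds a minor third below written, so transpose each written note down a minor third.
C5 to A4
F4 to D4
C4 to A3
D5 to B4
F4 to D4
F5 to D5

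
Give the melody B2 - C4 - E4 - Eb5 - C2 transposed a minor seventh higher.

B2: a seventh up reaches A, and 10 semitones makes it A3.
C4: a seventh up reaches B, and 10 semitones makes it Bb4.
E4: a seventh up reaches D, and 10 semitones makes it D5.
A minor seventh up from Eb5 gives Db6.
C2 up a minor seventh is Bb2.

A3 Bb4 D5 Db6 Bb2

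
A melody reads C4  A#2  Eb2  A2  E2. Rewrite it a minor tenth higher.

Eb5 C#4 Gb3 C4 G3

C4 → Eb5
A#2 → C#4
Eb2 → Gb3
A2 → C4
E2 → G3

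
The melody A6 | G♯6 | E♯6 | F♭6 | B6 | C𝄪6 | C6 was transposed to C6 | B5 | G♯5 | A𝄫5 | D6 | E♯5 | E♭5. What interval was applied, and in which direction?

down a major sixth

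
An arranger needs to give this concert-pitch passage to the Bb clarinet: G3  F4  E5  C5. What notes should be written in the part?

The Bb clarinet sounds a major second below written, so the written part must be a major second above concert — transpose each note up.
G3 becomes A3
F4 becomes G4
E5 becomes F#5
C5 becomes D5

A3 G4 F#5 D5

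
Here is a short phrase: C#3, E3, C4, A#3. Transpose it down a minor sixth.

E#2 G#2 E3 C##3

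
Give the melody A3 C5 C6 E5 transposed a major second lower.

G3 Bb4 Bb5 D5

A major second down from A3 gives G3.
C5: a second down reaches B, and 2 semitones makes it Bb4.
A major second down from C6 gives Bb5.
E5 down a major second is D5.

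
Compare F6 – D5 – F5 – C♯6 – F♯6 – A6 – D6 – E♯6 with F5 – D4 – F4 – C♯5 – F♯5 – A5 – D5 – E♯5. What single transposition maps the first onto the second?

down a perfect octave

Take the first pair: F6 → F5. F to F spans 8 letter names, so the interval is some kind of octave.
F5 to F6 is 12 semitones, which makes it a perfect octave; the second version is lower, so the direction is down.
Checking another pair — E#6 → E#5 — gives the same interval.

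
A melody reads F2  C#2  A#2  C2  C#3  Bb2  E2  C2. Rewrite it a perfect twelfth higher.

F2 -> C4
C#2 -> G#3
A#2 -> E#4
C2 -> G3
C#3 -> G#4
Bb2 -> F4
E2 -> B3
C2 -> G3

C4 G#3 E#4 G3 G#4 F4 B3 G3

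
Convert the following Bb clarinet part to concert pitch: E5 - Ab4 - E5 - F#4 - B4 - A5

D5 Gb4 D5 E4 A4 G5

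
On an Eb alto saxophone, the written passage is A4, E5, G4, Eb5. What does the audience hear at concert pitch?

C4 G4 Bb3 Gb4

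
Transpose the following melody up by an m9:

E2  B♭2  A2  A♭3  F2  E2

F3 Cb4 Bb3 Bbb4 Gb3 F3

A minor ninth up from E2 gives F3.
Bb2: a ninth up reaches C, and 13 semitones makes it Cb4.
A2: a ninth up reaches B, and 13 semitones makes it Bb3.
A minor ninth up from Ab3 gives Bbb4.
F2: a ninth up reaches G, and 13 semitones makes it Gb3.
E2: a ninth up reaches F, and 13 semitones makes it F3.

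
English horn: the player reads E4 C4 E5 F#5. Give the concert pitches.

A3 F3 A4 B4

The English horn sounds a perfect fifth below written, so transpose each written note down a perfect fifth.
E4 → A3
C4 → F3
E5 → A4
F#5 → B4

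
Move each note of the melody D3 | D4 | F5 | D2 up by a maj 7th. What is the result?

D3 to C#4
D4 to C#5
F5 to E6
D2 to C#3

C#4 C#5 E6 C#3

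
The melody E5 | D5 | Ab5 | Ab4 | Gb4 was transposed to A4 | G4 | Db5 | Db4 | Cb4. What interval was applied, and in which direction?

down a perfect fifth

From E5 to A4 is 5 letter names — a fifth of some quality.
A4 to E5 is 7 semitones, which makes it a perfect fifth; the second version is lower, so the direction is down.
Checking another pair — Gb4 → Cb4 — gives the same interval.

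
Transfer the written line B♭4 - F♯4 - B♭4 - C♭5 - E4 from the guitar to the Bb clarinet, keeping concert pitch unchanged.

First find concert pitch: the guitar sounds a perfect octave below written, so B♭4 F♯4 B♭4 C♭5 E4 sounds Bb3 F#3 Bb3 Cb4 E3.
Then write for Bb clarinet: it sounds a major second below written, so the part must be a major second above concert.
Bb3 → C4
F#3 → G#3
Bb3 → C4
Cb4 → Db4
E3 → F#3

C4 G#3 C4 Db4 F#3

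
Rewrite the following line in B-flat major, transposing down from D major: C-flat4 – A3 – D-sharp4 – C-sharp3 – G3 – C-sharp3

Abb3 F3 B3 A2 Eb3 A2

D major to B-flat major down is a major third, so every note moves down by that interval.
Cb4 → Abb3
A3 → F3
D#4 → B3
C#3 → A2
G3 → Eb3
C#3 → A2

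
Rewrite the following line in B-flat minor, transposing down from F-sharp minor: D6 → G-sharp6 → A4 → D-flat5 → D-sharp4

Gb5 C6 Db4 Gbb4 G3

F-sharp minor to B-flat minor down is an augmented fifth, so every note moves down by that interval.
D6 to Gb5
G#6 to C6
A4 to Db4
Db5 to Gbb4
D#4 to G3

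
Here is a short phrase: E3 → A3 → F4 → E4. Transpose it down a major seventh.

E3 down a major seventh is F2.
A major seventh down from A3 gives Bb2.
F4: a seventh down reaches G, and 11 semitones makes it Gb3.
E4: a seventh down reaches F, and 11 semitones makes it F3.

F2 Bb2 Gb3 F3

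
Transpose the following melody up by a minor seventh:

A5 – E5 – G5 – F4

A5: a seventh up reaches G, and 10 semitones makes it G6.
A minor seventh up from E5 gives D6.
G5: a seventh up reaches F, and 10 semitones makes it F6.
F4: a seventh up reaches E, and 10 semitones makes it Eb5.

G6 D6 F6 Eb5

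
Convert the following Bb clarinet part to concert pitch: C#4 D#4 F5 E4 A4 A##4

B3 C#4 Eb5 D4 G4 G##4

Written C4 on the Bb clarinet sounds as Bb3, a major second lower; apply that shift to every note.
C#4 becomes B3
D#4 becomes C#4
F5 becomes Eb5
E4 becomes D4
A4 becomes G4
A##4 becomes G##4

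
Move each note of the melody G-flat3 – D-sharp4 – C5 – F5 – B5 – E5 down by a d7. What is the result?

Gb3 becomes A2
D#4 becomes E##3
C5 becomes D#4
F5 becomes G#4
B5 becomes C##5
E5 becomes F##4

A2 E##3 D#4 G#4 C##5 F##4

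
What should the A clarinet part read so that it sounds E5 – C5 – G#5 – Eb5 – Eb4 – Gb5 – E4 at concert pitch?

G5 Eb5 B5 Gb5 Gb4 Bbb5 G4

The A clarinet sounds a minor third below written, so the written part must be a minor third above concert — transpose each note up.
E5 gives G5
C5 gives Eb5
G#5 gives B5
Eb5 gives Gb5
Eb4 gives Gb4
Gb5 gives Bbb5
E4 gives G4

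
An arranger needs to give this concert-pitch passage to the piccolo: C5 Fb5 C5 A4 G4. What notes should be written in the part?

Written C4 sounds as C5 on the piccolo, so concert pitches are written a perfect octave down.
C5 -> C4
Fb5 -> Fb4
C5 -> C4
A4 -> A3
G4 -> G3

C4 Fb4 C4 A3 G3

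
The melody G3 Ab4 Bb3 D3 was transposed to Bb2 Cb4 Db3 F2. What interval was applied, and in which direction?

down a major sixth

Take the first pair: G3 → Bb2. G to B spans 6 letter names, so the interval is some kind of sixth.
Bb2 to G3 is 9 semitones, which makes it a major sixth; the second version is lower, so the direction is down.
Checking another pair — D3 → F2 — gives the same interval.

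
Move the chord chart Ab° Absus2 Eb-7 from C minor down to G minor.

Eb° Ebsus2 Bb-7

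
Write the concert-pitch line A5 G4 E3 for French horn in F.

E6 D5 B3

Written C4 sounds as F3 on the French horn in F, so concert pitches are written a perfect fifth up.
A5 gives E6
G4 gives D5
E3 gives B3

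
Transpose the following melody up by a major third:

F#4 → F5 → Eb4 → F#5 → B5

F#4 becomes A#4
F5 becomes A5
Eb4 becomes G4
F#5 becomes A#5
B5 becomes D#6

A#4 A5 G4 A#5 D#6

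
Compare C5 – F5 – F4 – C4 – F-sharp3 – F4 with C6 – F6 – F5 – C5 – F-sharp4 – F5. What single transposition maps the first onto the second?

up a perfect octave

Take the first pair: C5 → C6. C to C spans 8 letter names, so the interval is some kind of octave.
C5 to C6 is 12 semitones, which makes it a perfect octave; the second version is higher, so the direction is up.
Checking another pair — F4 → F5 — gives the same interval.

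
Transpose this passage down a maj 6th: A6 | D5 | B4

A6 to C6
D5 to F4
B4 to D4

C6 F4 D4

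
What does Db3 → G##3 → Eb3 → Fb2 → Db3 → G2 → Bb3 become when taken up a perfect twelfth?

Ab4 D##5 Bb4 Cb4 Ab4 D4 F5

A perfect twelfth up from Db3 gives Ab4.
G##3 up a perfect twelfth is D##5.
Eb3 up a perfect twelfth is Bb4.
Fb2 up a perfect twelfth is Cb4.
Db3: a twelfth up reaches A, and 19 semitones makes it Ab4.
A perfect twelfth up from G2 gives D4.
Bb3: a twelfth up reaches F, and 19 semitones makes it F5.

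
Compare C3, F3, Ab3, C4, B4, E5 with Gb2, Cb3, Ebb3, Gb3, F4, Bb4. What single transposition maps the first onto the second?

down an augmented fourth

From C3 to Gb2 is 4 letter names — a fourth of some quality.
Gb2 to C3 is 6 semitones, which makes it an augmented fourth; the second version is lower, so the direction is down.
Checking another pair — E5 → Bb4 — gives the same interval.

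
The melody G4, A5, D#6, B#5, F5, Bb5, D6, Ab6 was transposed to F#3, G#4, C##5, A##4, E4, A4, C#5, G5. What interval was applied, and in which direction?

down a minor ninth

Take the first pair: G4 → F#3. G to F spans 9 letter names, so the interval is some kind of ninth.
F#3 to G4 is 13 semitones, which makes it a minor ninth; the second version is lower, so the direction is down.
Checking another pair — Ab6 → G5 — gives the same interval.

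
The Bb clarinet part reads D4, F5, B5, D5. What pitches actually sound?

C4 Eb5 A5 C5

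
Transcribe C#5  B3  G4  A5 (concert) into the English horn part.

G#5 F#4 D5 E6

Written C4 sounds as F3 on the English horn, so concert pitches are written a perfect fifth up.
C#5 → G#5
B3 → F#4
G4 → D5
A5 → E6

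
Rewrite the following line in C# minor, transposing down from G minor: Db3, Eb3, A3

G2 A2 D#3

From G down to C# is a diminished fifth; apply that to each pitch.
Db3 gives G2
Eb3 gives A2
A3 gives D#3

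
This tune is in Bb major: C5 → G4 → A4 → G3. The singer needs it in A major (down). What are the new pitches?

B4 F#4 G#4 F#3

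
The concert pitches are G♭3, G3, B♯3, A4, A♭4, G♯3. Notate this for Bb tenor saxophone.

Written C4 sounds as Bb2 on the Bb tenor saxophone, so concert pitches are written a major ninth up.
Gb3 -> Ab4
G3 -> A4
B#3 -> C##5
A4 -> B5
Ab4 -> Bb5
G#3 -> A#4

Ab4 A4 C##5 B5 Bb5 A#4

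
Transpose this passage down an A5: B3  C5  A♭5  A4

Eb3 Fb4 Dbb5 Db4

An augmented fifth down from B3 gives Eb3.
C5 down an augmented fifth is Fb4.
An augmented fifth down from Ab5 gives Dbb5.
A4: a fifth down reaches D, and 8 semitones makes it Db4.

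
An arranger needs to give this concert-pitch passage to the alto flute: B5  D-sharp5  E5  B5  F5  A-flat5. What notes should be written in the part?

E6 G#5 A5 E6 Bb5 Db6

Written C4 sounds as G3 on the alto flute, so concert pitches are written a perfect fourth up.
B5 -> E6
D#5 -> G#5
E5 -> A5
B5 -> E6
F5 -> Bb5
Ab5 -> Db6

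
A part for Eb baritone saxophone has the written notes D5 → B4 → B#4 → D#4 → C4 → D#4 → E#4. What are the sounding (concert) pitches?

The Eb baritone saxophone sounds a major thirteenth below written, so transpose each written note down a major thirteenth.
D5 becomes F3
B4 becomes D3
B#4 becomes D#3
D#4 becomes F#2
C4 becomes Eb2
D#4 becomes F#2
E#4 becomes G#2

F3 D3 D#3 F#2 Eb2 F#2 G#2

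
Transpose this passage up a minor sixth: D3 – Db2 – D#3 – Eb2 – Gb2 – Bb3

Bb3 Bbb2 B3 Cb3 Ebb3 Gb4

D3 → Bb3
Db2 → Bbb2
D#3 → B3
Eb2 → Cb3
Gb2 → Ebb3
Bb3 → Gb4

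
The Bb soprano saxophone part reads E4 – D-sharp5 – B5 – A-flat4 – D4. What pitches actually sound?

D4 C#5 A5 Gb4 C4

Written C4 on the Bb soprano saxophone sounds as Bb3, a major second lower; apply that shift to every note.
E4 to D4
D#5 to C#5
B5 to A5
Ab4 to Gb4
D4 to C4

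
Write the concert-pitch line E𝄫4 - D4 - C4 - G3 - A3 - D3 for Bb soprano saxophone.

Fb4 E4 D4 A3 B3 E3

Written C4 sounds as Bb3 on the Bb soprano saxophone, so concert pitches are written a major second up.
Ebb4 to Fb4
D4 to E4
C4 to D4
G3 to A3
A3 to B3
D3 to E3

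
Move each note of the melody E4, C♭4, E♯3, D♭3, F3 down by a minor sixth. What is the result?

G#3 Eb3 G##2 F2 A2

E4 to G#3
Cb4 to Eb3
E#3 to G##2
Db3 to F2
F3 to A2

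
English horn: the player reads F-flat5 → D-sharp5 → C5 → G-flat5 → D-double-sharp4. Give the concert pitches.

Bbb4 G#4 F4 Cb5 G##3

The English horn sounds a perfect fifth below written, so transpose each written note down a perfect fifth.
Fb5 becomes Bbb4
D#5 becomes G#4
C5 becomes F4
Gb5 becomes Cb5
D##4 becomes G##3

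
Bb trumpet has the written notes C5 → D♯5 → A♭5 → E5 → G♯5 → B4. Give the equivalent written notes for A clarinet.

First find concert pitch: the Bb trumpet sounds a major second below written, so C5 D♯5 A♭5 E5 G♯5 B4 sounds Bb4 C#5 Gb5 D5 F#5 A4.
Then write for A clarinet: it sounds a minor third below written, so the part must be a minor third above concert.
Bb4 → Db5
C#5 → E5
Gb5 → Bbb5
D5 → F5
F#5 → A5
A4 → C5

Db5 E5 Bbb5 F5 A5 C5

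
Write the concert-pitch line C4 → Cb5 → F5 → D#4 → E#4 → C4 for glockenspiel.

C2 Cb3 F3 D#2 E#2 C2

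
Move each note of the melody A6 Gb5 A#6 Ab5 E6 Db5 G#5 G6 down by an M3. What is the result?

F6 Ebb5 F#6 Fb5 C6 Bbb4 E5 Eb6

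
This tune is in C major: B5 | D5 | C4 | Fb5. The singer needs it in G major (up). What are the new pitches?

F#6 A5 G4 Cb6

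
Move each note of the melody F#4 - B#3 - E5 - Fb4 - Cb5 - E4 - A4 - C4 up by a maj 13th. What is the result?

F#4 to D#6
B#3 to G##5
E5 to C#7
Fb4 to Db6
Cb5 to Ab6
E4 to C#6
A4 to F#6
C4 to A5

D#6 G##5 C#7 Db6 Ab6 C#6 F#6 A5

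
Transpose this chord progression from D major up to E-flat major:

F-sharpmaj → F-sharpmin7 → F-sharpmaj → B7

D major up to E-flat major is a minor second; each chord root moves by that interval while the quality stays the same.
F-sharpmaj: root F-sharp up a minor second → G, giving Gmaj.
F-sharpmin7: root F-sharp up a minor second → G, giving Gmin7.
F-sharpmaj: root F-sharp up a minor second → G, giving Gmaj.
B7: root B up a minor second → C, giving C7.

Gmaj Gmin7 Gmaj C7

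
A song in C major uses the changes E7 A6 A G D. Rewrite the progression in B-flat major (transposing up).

C major up to B-flat major is a minor seventh; each chord root moves by that interval while the quality stays the same.
E7: root E up a minor seventh → D, giving D7.
A6: root A up a minor seventh → G, giving G6.
A: root A up a minor seventh → G, giving G.
G: root G up a minor seventh → F, giving F.
D: root D up a minor seventh → C, giving C.

D7 G6 G F C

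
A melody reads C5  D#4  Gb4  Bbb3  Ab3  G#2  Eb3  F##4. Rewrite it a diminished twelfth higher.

Gb6 A5 Dbb6 Fbb5 Ebb5 D4 Bbb4 C#6

A diminished twelfth up from C5 gives Gb6.
D#4: a twelfth up reaches A, and 18 semitones makes it A5.
Gb4: a twelfth up reaches D, and 18 semitones makes it Dbb6.
A diminished twelfth up from Bbb3 gives Fbb5.
A diminished twelfth up from Ab3 gives Ebb5.
G#2 up a diminished twelfth is D4.
Eb3: a twelfth up reaches B, and 18 semitones makes it Bbb4.
F##4: a twelfth up reaches C, and 18 semitones makes it C#6.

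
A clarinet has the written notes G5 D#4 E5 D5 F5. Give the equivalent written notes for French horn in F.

B5 F##4 G#5 F#5 A5

First find concert pitch: the A clarinet sounds a minor third below written, so G5 D#4 E5 D5 F5 sounds E5 B#3 C#5 B4 D5.
Then write for French horn in F: it sounds a perfect fifth below written, so the part must be a perfect fifth above concert.
E5 → B5
B#3 → F##4
C#5 → G#5
B4 → F#5
D5 → A5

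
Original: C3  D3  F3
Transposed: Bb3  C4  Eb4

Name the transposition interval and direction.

Take the first pair: C3 → Bb3. C to B spans 7 letter names, so the interval is some kind of seventh.
C3 to Bb3 is 10 semitones, which makes it a minor seventh; the second version is higher, so the direction is up.
Checking another pair — F3 → Eb4 — gives the same interval.

up a minor seventh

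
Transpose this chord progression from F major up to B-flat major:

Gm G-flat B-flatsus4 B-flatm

F major up to B-flat major is a perfect fourth; each chord root moves by that interval while the quality stays the same.
Gm: root G up a perfect fourth → C, giving Cm.
G-flat: root G-flat up a perfect fourth → Cb, giving Cb.
B-flatsus4: root B-flat up a perfect fourth → Eb, giving Ebsus4.
B-flatm: root B-flat up a perfect fourth → Eb, giving Ebm.

Cm Cb Ebsus4 Ebm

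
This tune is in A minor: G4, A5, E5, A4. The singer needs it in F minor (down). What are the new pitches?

Eb4 F5 C5 F4

A minor to F minor down is a major third, so every note moves down by that interval.
G4 → Eb4
A5 → F5
E5 → C5
A4 → F4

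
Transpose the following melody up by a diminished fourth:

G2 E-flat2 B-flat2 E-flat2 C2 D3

G2 to Cb3
Eb2 to Abb2
Bb2 to Ebb3
Eb2 to Abb2
C2 to Fb2
D3 to Gb3

Cb3 Abb2 Ebb3 Abb2 Fb2 Gb3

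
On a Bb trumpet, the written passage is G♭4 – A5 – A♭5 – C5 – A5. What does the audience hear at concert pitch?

Written C4 on the Bb trumpet sounds as Bb3, a major second lower; apply that shift to every note.
Gb4 becomes Fb4
A5 becomes G5
Ab5 becomes Gb5
C5 becomes Bb4
A5 becomes G5

Fb4 G5 Gb5 Bb4 G5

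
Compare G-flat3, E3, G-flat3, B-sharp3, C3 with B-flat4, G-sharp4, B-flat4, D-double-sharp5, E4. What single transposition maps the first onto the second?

From Gb3 to Bb4 is 10 letter names — a tenth of some quality.
Gb3 to Bb4 is 16 semitones, which makes it a major tenth; the second version is higher, so the direction is up.
Checking another pair — C3 → E4 — gives the same interval.

up a major tenth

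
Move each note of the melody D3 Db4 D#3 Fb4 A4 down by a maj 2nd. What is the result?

C3 Cb4 C#3 Ebb4 G4

A major second down from D3 gives C3.
Db4 down a major second is Cb4.
A major second down from D#3 gives C#3.
Fb4 down a major second is Ebb4.
A4 down a major second is G4.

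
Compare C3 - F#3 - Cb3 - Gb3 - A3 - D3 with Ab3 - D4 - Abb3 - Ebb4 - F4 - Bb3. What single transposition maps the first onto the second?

up a minor sixth

From C3 to Ab3 is 6 letter names — a sixth of some quality.
C3 to Ab3 is 8 semitones, which makes it a minor sixth; the second version is higher, so the direction is up.
Checking another pair — D3 → Bb3 — gives the same interval.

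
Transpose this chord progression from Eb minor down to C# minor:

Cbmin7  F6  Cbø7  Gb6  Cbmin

Eb minor down to C# minor is a diminished third; each chord root moves by that interval while the quality stays the same.
Cbmin7: root Cb down a diminished third → A, giving Amin7.
F6: root F down a diminished third → D#, giving D#6.
Cbø7: root Cb down a diminished third → A, giving Aø7.
Gb6: root Gb down a diminished third → E, giving E6.
Cbmin: root Cb down a diminished third → A, giving Amin.

Amin7 D#6 Aø7 E6 Amin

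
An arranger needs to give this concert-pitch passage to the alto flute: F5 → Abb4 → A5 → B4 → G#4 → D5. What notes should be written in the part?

Bb5 Dbb5 D6 E5 C#5 G5

The alto flute sounds a perfect fourth below written, so the written part must be a perfect fourth above concert — transpose each note up.
F5 becomes Bb5
Abb4 becomes Dbb5
A5 becomes D6
B4 becomes E5
G#4 becomes C#5
D5 becomes G5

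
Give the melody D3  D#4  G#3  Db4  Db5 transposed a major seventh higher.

C#4 C##5 F##4 C5 C6

A major seventh up from D3 gives C#4.
A major seventh up from D#4 gives C##5.
G#3 up a major seventh is F##4.
A major seventh up from Db4 gives C5.
Db5 up a major seventh is C6.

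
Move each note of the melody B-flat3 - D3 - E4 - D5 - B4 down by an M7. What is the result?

Cb3 Eb2 F3 Eb4 C4

Bb3 down a major seventh is Cb3.
D3 down a major seventh is Eb2.
E4: a seventh down reaches F, and 11 semitones makes it F3.
D5 down a major seventh is Eb4.
B4: a seventh down reaches C, and 11 semitones makes it C4.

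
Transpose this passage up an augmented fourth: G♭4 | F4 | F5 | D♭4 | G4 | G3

C5 B4 B5 G4 C#5 C#4

Gb4: a fourth up reaches C, and 6 semitones makes it C5.
An augmented fourth up from F4 gives B4.
F5 up an augmented fourth is B5.
Db4: a fourth up reaches G, and 6 semitones makes it G4.
G4 up an augmented fourth is C#5.
G3: a fourth up reaches C, and 6 semitones makes it C#4.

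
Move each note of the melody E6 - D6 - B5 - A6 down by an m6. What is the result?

G#5 F#5 D#5 C#6

E6 gives G#5
D6 gives F#5
B5 gives D#5
A6 gives C#6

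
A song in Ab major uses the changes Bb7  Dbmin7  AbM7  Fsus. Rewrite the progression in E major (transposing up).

Ab major up to E major is an augmented fifth; each chord root moves by that interval while the quality stays the same.
Bb7: root Bb up an augmented fifth → F#, giving F#7.
Dbmin7: root Db up an augmented fifth → A, giving Amin7.
AbM7: root Ab up an augmented fifth → E, giving EM7.
Fsus: root F up an augmented fifth → C#, giving C#sus.

F#7 Amin7 EM7 C#sus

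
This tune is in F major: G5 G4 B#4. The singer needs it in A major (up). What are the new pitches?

From F up to A is a major third; apply that to each pitch.
G5 becomes B5
G4 becomes B4
B#4 becomes D##5

B5 B4 D##5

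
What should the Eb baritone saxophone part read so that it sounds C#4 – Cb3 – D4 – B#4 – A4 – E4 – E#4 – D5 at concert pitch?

Written C4 sounds as Eb2 on the Eb baritone saxophone, so concert pitches are written a major thirteenth up.
C#4 -> A#5
Cb3 -> Ab4
D4 -> B5
B#4 -> G##6
A4 -> F#6
E4 -> C#6
E#4 -> C##6
D5 -> B6

A#5 Ab4 B5 G##6 F#6 C#6 C##6 B6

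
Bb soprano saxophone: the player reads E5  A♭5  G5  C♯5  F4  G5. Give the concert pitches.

D5 Gb5 F5 B4 Eb4 F5

The Bb soprano saxophone sounds a major second below written, so transpose each written note down a major second.
E5 becomes D5
Ab5 becomes Gb5
G5 becomes F5
C#5 becomes B4
F4 becomes Eb4
G5 becomes F5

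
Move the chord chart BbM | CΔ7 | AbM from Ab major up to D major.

Ab major up to D major is an augmented fourth; each chord root moves by that interval while the quality stays the same.
BbM: root Bb up an augmented fourth → E, giving EM.
CΔ7: root C up an augmented fourth → F#, giving F#Δ7.
AbM: root Ab up an augmented fourth → D, giving DM.

EM F#Δ7 DM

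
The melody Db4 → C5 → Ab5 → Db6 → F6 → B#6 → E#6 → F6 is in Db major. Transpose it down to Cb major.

Cb4 Bb4 Gb5 Cb6 Eb6 A#6 D#6 Eb6

From Db down to Cb is a major second; apply that to each pitch.
Db4 gives Cb4
C5 gives Bb4
Ab5 gives Gb5
Db6 gives Cb6
F6 gives Eb6
B#6 gives A#6
E#6 gives D#6
F6 gives Eb6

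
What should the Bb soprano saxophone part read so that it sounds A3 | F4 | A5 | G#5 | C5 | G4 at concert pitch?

Written C4 sounds as Bb3 on the Bb soprano saxophone, so concert pitches are written a major second up.
A3 to B3
F4 to G4
A5 to B5
G#5 to A#5
C5 to D5
G4 to A4

B3 G4 B5 A#5 D5 A4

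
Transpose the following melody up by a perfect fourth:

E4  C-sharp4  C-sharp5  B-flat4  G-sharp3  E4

A4 F#4 F#5 Eb5 C#4 A4

E4 gives A4
C#4 gives F#4
C#5 gives F#5
Bb4 gives Eb5
G#3 gives C#4
E4 gives A4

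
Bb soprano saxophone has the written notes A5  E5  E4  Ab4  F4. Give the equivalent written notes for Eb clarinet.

E5 B4 B3 Eb4 C4

First find concert pitch: the Bb soprano saxophone sounds a major second below written, so A5 E5 E4 Ab4 F4 sounds G5 D5 D4 Gb4 Eb4.
Then write for Eb clarinet: it sounds a minor third above written, so the part must be a minor third below concert.
G5 → E5
D5 → B4
D4 → B3
Gb4 → Eb4
Eb4 → C4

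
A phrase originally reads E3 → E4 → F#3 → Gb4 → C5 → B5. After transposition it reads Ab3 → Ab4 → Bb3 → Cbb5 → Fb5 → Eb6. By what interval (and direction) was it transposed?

up a diminished fourth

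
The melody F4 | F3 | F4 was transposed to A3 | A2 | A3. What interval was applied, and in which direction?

down a minor sixth

Take the first pair: F4 → A3. F to A spans 6 letter names, so the interval is some kind of sixth.
A3 to F4 is 8 semitones, which makes it a minor sixth; the second version is lower, so the direction is down.
Checking another pair — F4 → A3 — gives the same interval.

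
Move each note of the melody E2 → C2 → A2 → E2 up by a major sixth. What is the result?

C#3 A2 F#3 C#3

E2 up a major sixth is C#3.
C2 up a major sixth is A2.
A major sixth up from A2 gives F#3.
A major sixth up from E2 gives C#3.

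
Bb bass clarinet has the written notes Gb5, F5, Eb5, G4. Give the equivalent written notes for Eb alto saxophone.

Db5 C5 Bb4 D4

First find concert pitch: the Bb bass clarinet sounds a major ninth below written, so Gb5 F5 Eb5 G4 sounds Fb4 Eb4 Db4 F3.
Then write for Eb alto saxophone: it sounds a major sixth below written, so the part must be a major sixth above concert.
Fb4 → Db5
Eb4 → C5
Db4 → Bb4
F3 → D4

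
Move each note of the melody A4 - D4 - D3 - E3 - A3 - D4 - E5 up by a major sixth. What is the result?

A4 gives F#5
D4 gives B4
D3 gives B3
E3 gives C#4
A3 gives F#4
D4 gives B4
E5 gives C#6

F#5 B4 B3 C#4 F#4 B4 C#6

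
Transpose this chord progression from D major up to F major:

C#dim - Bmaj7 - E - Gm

D major up to F major is a minor third; each chord root moves by that interval while the quality stays the same.
C#dim: root C# up a minor third → E, giving Edim.
Bmaj7: root B up a minor third → D, giving Dmaj7.
E: root E up a minor third → G, giving G.
Gm: root G up a minor third → Bb, giving Bbm.

Edim Dmaj7 G Bbm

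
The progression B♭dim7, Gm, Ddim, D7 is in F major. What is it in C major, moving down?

Fdim7 Dm Adim A7

F major down to C major is a perfect fourth; each chord root moves by that interval while the quality stays the same.
B♭dim7: root B♭ down a perfect fourth → F, giving Fdim7.
Gm: root G down a perfect fourth → D, giving Dm.
Ddim: root D down a perfect fourth → A, giving Adim.
D7: root D down a perfect fourth → A, giving A7.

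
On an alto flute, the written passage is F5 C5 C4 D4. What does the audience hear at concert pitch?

The alto flute sounds a perfect fourth below written, so transpose each written note down a perfect fourth.
F5 becomes C5
C5 becomes G4
C4 becomes G3
D4 becomes A3

C5 G4 G3 A3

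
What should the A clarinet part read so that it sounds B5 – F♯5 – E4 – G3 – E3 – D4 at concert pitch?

Written C4 sounds as A3 on the A clarinet, so concert pitches are written a minor third up.
B5 to D6
F#5 to A5
E4 to G4
G3 to Bb3
E3 to G3
D4 to F4

D6 A5 G4 Bb3 G3 F4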